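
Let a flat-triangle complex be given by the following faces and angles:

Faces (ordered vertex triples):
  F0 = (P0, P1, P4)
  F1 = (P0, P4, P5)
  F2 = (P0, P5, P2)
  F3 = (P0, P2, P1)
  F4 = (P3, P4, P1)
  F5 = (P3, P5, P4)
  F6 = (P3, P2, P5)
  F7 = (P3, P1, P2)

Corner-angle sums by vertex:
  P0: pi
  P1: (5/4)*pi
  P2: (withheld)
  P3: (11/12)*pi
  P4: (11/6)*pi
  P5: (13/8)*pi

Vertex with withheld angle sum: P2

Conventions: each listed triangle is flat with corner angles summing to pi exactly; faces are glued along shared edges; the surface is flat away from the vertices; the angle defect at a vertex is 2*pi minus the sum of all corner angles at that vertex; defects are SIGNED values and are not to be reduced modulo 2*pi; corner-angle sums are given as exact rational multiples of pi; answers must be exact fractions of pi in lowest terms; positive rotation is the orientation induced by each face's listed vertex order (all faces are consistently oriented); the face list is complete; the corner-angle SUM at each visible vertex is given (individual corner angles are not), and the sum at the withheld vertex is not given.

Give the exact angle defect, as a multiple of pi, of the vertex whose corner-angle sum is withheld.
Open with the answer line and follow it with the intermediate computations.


Answer: defect(P2) = (5/8)*pi

V = 6, E = 12, F = 8; chi = V - E + F = 2
Gauss-Bonnet: total defect = 2*pi*chi = 4*pi; visible defects sum to (27/8)*pi


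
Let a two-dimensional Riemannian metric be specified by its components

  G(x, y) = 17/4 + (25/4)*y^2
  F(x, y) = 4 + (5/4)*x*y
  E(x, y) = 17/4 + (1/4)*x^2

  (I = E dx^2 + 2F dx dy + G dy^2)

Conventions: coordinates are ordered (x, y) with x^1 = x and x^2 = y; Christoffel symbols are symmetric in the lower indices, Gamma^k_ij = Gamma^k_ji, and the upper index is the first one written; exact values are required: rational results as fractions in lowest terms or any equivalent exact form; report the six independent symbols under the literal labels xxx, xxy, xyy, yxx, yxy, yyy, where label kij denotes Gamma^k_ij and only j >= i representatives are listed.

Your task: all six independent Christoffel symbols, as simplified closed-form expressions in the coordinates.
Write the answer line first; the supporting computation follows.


Answer: Gamma_xxx = (17*x - 80*y)/(17*x^2 - 160*x*y + 425*y^2 + 33), Gamma_xxy = 0, Gamma_xyy = (85*x - 400*y)/(17*x^2 - 160*x*y + 425*y^2 + 33), Gamma_yxx = (-16*x + 85*y)/(17*x^2 - 160*x*y + 425*y^2 + 33), Gamma_yxy = 0, Gamma_yyy = (-80*x + 425*y)/(17*x^2 - 160*x*y + 425*y^2 + 33)

E = 17/4 + (1/4)*x^2; F = 4 + (5/4)*x*y; G = 17/4 + (25/4)*y^2
Gamma^k_ij = (1/2) g^{kl} (d_i g_jl + d_j g_il - d_l g_ij), with g^inv = (1/(EG-F^2)) [[G, -F], [-F, E]]
first partials: E_x = (1/2)*x, E_y = 0, F_x = (5/4)*y, F_y = (5/4)*x, G_x = 0, G_y = (25/2)*y
D = EG - F^2 = 33/16 + (425/16)*y^2 - 10*x*y + (17/16)*x^2
expanded: Gamma^x_xx = (G E_x - 2F F_x + F E_y)/(2D), Gamma^x_xy = (G E_y - F G_x)/(2D), Gamma^x_yy = (2G F_y - G G_x - F G_y)/(2D), Gamma^y_xx = (2E F_x - E E_y - F E_x)/(2D), Gamma^y_xy = (E G_x - F E_y)/(2D), Gamma^y_yy = (E G_y - 2F F_y + F G_x)/(2D); substitute and cancel common factors


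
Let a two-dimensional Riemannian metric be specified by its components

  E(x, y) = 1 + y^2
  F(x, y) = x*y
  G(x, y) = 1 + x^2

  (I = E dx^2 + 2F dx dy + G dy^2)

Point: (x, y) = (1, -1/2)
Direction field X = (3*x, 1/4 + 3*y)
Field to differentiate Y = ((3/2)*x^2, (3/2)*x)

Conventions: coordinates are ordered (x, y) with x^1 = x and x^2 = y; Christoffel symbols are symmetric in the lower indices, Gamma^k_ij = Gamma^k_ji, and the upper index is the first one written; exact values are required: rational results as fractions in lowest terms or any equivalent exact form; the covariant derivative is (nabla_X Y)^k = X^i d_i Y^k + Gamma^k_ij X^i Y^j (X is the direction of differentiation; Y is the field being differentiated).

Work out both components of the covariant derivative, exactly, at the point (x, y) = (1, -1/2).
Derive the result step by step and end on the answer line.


E = 5/4, F = -1/2, G = 2 at the point
E_x = 0, E_y = -1, F_x = -1/2, F_y = 1, G_x = 2, G_y = 0
EG - F^2 = 9/4;  g^inv = (4/9) * [[2, 1/2], [1/2, 5/4]]
first-kind symbols [ij,l] = (1/2)(d_i g_jl + d_j g_il - d_l g_ij): [xx,x] = E_x/2 = 0, [xx,y] = F_x - E_y/2 = 0, [xy,x] = E_y/2 = -1/2, [xy,y] = G_x/2 = 1, [yy,x] = F_y - G_x/2 = 0, [yy,y] = G_y/2 = 0
Gamma^x_ij = (G*[ij,x] - F*[ij,y])/(EG - F^2), Gamma^y_ij = (E*[ij,y] - F*[ij,x])/(EG - F^2)
Gamma_xxx = 0, Gamma_xxy = -2/9, Gamma_xyy = 0, Gamma_yxx = 0, Gamma_yxy = 4/9, Gamma_yyy = 0
X = (3, -5/4), Y = (3/2, 3/2) at the point

Answer: (nabla_X Y)^x = 101/12, (nabla_X Y)^y = 17/3


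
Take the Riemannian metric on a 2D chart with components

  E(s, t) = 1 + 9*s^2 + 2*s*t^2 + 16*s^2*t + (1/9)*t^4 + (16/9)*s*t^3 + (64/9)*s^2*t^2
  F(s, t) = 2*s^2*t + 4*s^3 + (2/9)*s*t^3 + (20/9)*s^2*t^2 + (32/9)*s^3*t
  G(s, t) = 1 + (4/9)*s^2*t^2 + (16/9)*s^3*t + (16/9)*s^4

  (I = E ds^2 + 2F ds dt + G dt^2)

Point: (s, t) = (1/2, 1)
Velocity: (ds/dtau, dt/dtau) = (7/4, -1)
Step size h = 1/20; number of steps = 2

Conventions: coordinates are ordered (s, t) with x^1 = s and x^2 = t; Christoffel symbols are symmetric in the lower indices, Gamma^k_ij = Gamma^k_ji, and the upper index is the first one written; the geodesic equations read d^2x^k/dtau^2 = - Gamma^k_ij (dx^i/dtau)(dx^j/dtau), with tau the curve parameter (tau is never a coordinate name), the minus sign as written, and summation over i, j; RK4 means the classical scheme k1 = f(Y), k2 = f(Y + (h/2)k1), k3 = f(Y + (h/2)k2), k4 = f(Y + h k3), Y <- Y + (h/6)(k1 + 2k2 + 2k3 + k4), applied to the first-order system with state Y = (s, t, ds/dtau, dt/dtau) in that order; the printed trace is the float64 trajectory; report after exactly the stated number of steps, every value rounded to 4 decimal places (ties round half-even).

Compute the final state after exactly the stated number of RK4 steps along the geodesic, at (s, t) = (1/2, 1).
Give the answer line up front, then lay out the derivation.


Answer: s = 0.6637, t = 0.8975, ds/dtau = 1.5496, dt/dtau = -1.0462

f(Y) = (ds/dtau, dt/dtau, -Gamma^s_ij Y'^i Y'^j, -Gamma^t_ij Y'^i Y'^j) with the Gammas evaluated at the stage position; h = 0.050000; intermediate values shown to 6 dp
step 0: s = 0.5000, t = 1.0000, ds/dtau = 1.7500, dt/dtau = -1.0000
step 1:
  k1: at (s, t) = (0.500000, 1.000000), (ds/dtau, dt/dtau) = (1.750000, -1.000000); Gamma_sss = 1.564165, Gamma_sst = 0.552058, Gamma_stt = 0.092010, Gamma_tss = 0.329298, Gamma_tst = 0.116223, Gamma_ttt = 0.019370; k1 = (1.750000, -1.000000, -2.950061, -0.621065)
  k2: at (s, t) = (0.543750, 0.975000), (ds/dtau, dt/dtau) = (1.676248, -1.015527); Gamma_sss = 1.463822, Gamma_sst = 0.548933, Gamma_stt = 0.094756, Gamma_tss = 0.325543, Gamma_tst = 0.122079, Gamma_ttt = 0.021073; k2 = (1.676248, -1.015527, -2.341911, -0.520824)
  k3: at (s, t) = (0.541906, 0.974612), (ds/dtau, dt/dtau) = (1.691452, -1.013021); Gamma_sss = 1.467918, Gamma_sst = 0.549214, Gamma_stt = 0.094717, Gamma_tss = 0.325784, Gamma_tst = 0.121890, Gamma_ttt = 0.021021; k3 = (1.691452, -1.013021, -2.414799, -0.535930)
  k4: at (s, t) = (0.584573, 0.949349), (ds/dtau, dt/dtau) = (1.629260, -1.026797); Gamma_sss = 1.379492, Gamma_sst = 0.546590, Gamma_stt = 0.097189, Gamma_tss = 0.322272, Gamma_tst = 0.127692, Gamma_ttt = 0.022705; k4 = (1.629260, -1.026797, -1.935512, -0.452167)
  Y <- Y + (h/6)(k1 + 2k2 + 2k3 + k4): s = 0.5843, t = 0.9493, ds/dtau = 1.6300, dt/dtau = -1.0266
step 2:
  k1: at (s, t) = (0.584289, 0.949301), (ds/dtau, dt/dtau) = (1.630008, -1.026556); Gamma_sss = 1.380062, Gamma_sst = 0.546632, Gamma_stt = 0.097184, Gamma_tss = 0.322307, Gamma_tst = 0.127663, Gamma_ttt = 0.022697; k1 = (1.630008, -1.026556, -1.939787, -0.453029)
  k2: at (s, t) = (0.625039, 0.923637), (ds/dtau, dt/dtau) = (1.581514, -1.037882); Gamma_sss = 1.303478, Gamma_sst = 0.544611, Gamma_stt = 0.099423, Gamma_tss = 0.319184, Gamma_tst = 0.133359, Gamma_ttt = 0.024346; k2 = (1.581514, -1.037882, -1.579464, -0.386765)
  k3: at (s, t) = (0.623827, 0.923354), (ds/dtau, dt/dtau) = (1.590522, -1.036225); Gamma_sss = 1.305701, Gamma_sst = 0.544797, Gamma_stt = 0.099413, Gamma_tss = 0.319338, Gamma_tst = 0.133242, Gamma_ttt = 0.024314; k3 = (1.590522, -1.036225, -1.614053, -0.394752)
  k4: at (s, t) = (0.663815, 0.897490), (ds/dtau, dt/dtau) = (1.549306, -1.046294); Gamma_sss = 1.236874, Gamma_sst = 0.543180, Gamma_stt = 0.101491, Gamma_tss = 0.316465, Gamma_tst = 0.138977, Gamma_ttt = 0.025967; k4 = (1.549306, -1.046294, -1.319013, -0.337481)
  Y <- Y + (h/6)(k1 + 2k2 + 2k3 + k4): s = 0.6637, t = 0.8975, ds/dtau = 1.5496, dt/dtau = -1.0462


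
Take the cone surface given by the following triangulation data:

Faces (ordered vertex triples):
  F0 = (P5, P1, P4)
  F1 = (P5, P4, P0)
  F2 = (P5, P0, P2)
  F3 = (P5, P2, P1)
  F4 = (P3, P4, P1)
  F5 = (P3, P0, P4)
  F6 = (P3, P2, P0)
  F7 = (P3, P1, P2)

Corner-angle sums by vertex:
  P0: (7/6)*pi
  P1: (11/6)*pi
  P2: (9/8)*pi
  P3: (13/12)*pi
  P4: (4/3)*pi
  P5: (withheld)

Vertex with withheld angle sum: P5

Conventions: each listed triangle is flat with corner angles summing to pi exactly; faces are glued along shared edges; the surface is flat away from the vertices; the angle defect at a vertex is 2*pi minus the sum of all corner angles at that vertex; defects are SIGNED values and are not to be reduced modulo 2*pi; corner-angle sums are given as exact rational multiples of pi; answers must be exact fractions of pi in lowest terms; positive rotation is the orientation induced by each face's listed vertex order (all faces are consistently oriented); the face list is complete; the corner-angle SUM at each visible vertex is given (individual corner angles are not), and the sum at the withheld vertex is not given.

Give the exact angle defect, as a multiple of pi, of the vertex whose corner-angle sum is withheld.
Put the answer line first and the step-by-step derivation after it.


Answer: defect(P5) = (13/24)*pi

V = 6, E = 12, F = 8; chi = V - E + F = 2
Gauss-Bonnet: total defect = 2*pi*chi = 4*pi; visible defects sum to (83/24)*pi


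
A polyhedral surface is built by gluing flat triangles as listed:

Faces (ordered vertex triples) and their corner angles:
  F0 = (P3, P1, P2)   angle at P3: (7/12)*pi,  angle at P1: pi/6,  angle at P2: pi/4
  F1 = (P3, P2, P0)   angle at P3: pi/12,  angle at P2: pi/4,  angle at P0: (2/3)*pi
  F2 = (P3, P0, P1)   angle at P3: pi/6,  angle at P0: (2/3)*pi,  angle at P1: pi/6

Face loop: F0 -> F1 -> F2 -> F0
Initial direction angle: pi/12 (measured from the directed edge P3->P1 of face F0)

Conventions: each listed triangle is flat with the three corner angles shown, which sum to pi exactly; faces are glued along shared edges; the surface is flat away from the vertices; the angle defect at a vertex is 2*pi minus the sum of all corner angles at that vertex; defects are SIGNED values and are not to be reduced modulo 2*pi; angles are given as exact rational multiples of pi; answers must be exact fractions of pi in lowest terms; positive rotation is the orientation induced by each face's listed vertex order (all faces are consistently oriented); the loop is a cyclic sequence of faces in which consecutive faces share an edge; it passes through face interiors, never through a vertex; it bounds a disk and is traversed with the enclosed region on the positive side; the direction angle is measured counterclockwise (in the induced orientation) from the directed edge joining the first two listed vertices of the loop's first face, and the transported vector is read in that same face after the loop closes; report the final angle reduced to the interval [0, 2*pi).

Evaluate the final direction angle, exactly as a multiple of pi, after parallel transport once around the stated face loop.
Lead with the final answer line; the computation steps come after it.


Answer: final direction angle = (5/4)*pi

enclosed vertex P3: corner angles sum to (5/6)*pi, defect = 2*pi - (5/6)*pi = (7/6)*pi
summing the enclosed defects onto the initial angle, mod 2*pi in the induced orientation:
final angle = pi/12 + (7/6)*pi = (5/4)*pi (mod 2*pi)


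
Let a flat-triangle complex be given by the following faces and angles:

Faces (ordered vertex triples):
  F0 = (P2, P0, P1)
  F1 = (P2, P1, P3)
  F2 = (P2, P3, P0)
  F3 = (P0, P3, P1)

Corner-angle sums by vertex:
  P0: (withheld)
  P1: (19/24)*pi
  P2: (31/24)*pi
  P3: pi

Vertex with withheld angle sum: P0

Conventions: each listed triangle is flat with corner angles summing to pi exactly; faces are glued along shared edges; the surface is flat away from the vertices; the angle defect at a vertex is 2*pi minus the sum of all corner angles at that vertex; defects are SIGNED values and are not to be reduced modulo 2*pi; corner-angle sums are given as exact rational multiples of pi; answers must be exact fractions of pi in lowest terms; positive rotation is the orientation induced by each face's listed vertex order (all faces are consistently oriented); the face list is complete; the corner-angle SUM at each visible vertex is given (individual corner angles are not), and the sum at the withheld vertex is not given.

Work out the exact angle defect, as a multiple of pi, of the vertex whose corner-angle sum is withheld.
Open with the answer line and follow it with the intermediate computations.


Answer: defect(P0) = (13/12)*pi

V = 4, E = 6, F = 4; chi = V - E + F = 2
Gauss-Bonnet: total defect = 2*pi*chi = 4*pi; visible defects sum to (35/12)*pi


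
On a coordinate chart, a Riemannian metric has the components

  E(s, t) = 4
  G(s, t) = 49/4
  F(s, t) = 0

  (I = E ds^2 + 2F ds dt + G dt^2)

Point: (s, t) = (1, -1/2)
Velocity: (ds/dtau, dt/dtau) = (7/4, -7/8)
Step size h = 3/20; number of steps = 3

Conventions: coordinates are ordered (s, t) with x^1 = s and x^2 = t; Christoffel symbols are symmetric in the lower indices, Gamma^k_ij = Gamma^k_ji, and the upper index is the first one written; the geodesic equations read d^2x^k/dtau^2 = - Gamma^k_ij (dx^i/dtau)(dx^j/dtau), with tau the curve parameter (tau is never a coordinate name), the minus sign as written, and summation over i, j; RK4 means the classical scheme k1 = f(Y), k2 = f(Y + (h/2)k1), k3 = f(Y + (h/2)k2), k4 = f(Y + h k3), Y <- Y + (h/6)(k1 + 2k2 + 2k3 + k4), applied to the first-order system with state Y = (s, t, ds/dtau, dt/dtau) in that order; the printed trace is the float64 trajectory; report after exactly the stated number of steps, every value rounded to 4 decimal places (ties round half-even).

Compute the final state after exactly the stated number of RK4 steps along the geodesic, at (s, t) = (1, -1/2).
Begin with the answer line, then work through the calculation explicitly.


Answer: s = 1.7875, t = -0.8937, ds/dtau = 1.7500, dt/dtau = -0.8750

f(Y) = (ds/dtau, dt/dtau, -Gamma^s_ij Y'^i Y'^j, -Gamma^t_ij Y'^i Y'^j) with the Gammas evaluated at the stage position; h = 0.150000; intermediate values shown to 6 dp
step 0: s = 1.0000, t = -0.5000, ds/dtau = 1.7500, dt/dtau = -0.8750
step 1:
  k1: at (s, t) = (1.000000, -0.500000), (ds/dtau, dt/dtau) = (1.750000, -0.875000); Gamma_sss = 0.000000, Gamma_sst = 0.000000, Gamma_stt = 0.000000, Gamma_tss = 0.000000, Gamma_tst = 0.000000, Gamma_ttt = 0.000000; k1 = (1.750000, -0.875000, 0.000000, 0.000000)
  k2: at (s, t) = (1.131250, -0.565625), (ds/dtau, dt/dtau) = (1.750000, -0.875000); Gamma_sss = 0.000000, Gamma_sst = 0.000000, Gamma_stt = 0.000000, Gamma_tss = 0.000000, Gamma_tst = 0.000000, Gamma_ttt = 0.000000; k2 = (1.750000, -0.875000, 0.000000, 0.000000)
  k3: at (s, t) = (1.131250, -0.565625), (ds/dtau, dt/dtau) = (1.750000, -0.875000); Gamma_sss = 0.000000, Gamma_sst = 0.000000, Gamma_stt = 0.000000, Gamma_tss = 0.000000, Gamma_tst = 0.000000, Gamma_ttt = 0.000000; k3 = (1.750000, -0.875000, 0.000000, 0.000000)
  k4: at (s, t) = (1.262500, -0.631250), (ds/dtau, dt/dtau) = (1.750000, -0.875000); Gamma_sss = 0.000000, Gamma_sst = 0.000000, Gamma_stt = 0.000000, Gamma_tss = 0.000000, Gamma_tst = 0.000000, Gamma_ttt = 0.000000; k4 = (1.750000, -0.875000, 0.000000, 0.000000)
  Y <- Y + (h/6)(k1 + 2k2 + 2k3 + k4): s = 1.2625, t = -0.6312, ds/dtau = 1.7500, dt/dtau = -0.8750
step 2:
  k1: at (s, t) = (1.262500, -0.631250), (ds/dtau, dt/dtau) = (1.750000, -0.875000); Gamma_sss = 0.000000, Gamma_sst = 0.000000, Gamma_stt = 0.000000, Gamma_tss = 0.000000, Gamma_tst = 0.000000, Gamma_ttt = 0.000000; k1 = (1.750000, -0.875000, 0.000000, 0.000000)
  k2: at (s, t) = (1.393750, -0.696875), (ds/dtau, dt/dtau) = (1.750000, -0.875000); Gamma_sss = 0.000000, Gamma_sst = 0.000000, Gamma_stt = 0.000000, Gamma_tss = 0.000000, Gamma_tst = 0.000000, Gamma_ttt = 0.000000; k2 = (1.750000, -0.875000, 0.000000, 0.000000)
  k3: at (s, t) = (1.393750, -0.696875), (ds/dtau, dt/dtau) = (1.750000, -0.875000); Gamma_sss = 0.000000, Gamma_sst = 0.000000, Gamma_stt = 0.000000, Gamma_tss = 0.000000, Gamma_tst = 0.000000, Gamma_ttt = 0.000000; k3 = (1.750000, -0.875000, 0.000000, 0.000000)
  k4: at (s, t) = (1.525000, -0.762500), (ds/dtau, dt/dtau) = (1.750000, -0.875000); Gamma_sss = 0.000000, Gamma_sst = 0.000000, Gamma_stt = 0.000000, Gamma_tss = 0.000000, Gamma_tst = 0.000000, Gamma_ttt = 0.000000; k4 = (1.750000, -0.875000, 0.000000, 0.000000)
  Y <- Y + (h/6)(k1 + 2k2 + 2k3 + k4): s = 1.5250, t = -0.7625, ds/dtau = 1.7500, dt/dtau = -0.8750
step 3:
  k1: at (s, t) = (1.525000, -0.762500), (ds/dtau, dt/dtau) = (1.750000, -0.875000); Gamma_sss = 0.000000, Gamma_sst = 0.000000, Gamma_stt = 0.000000, Gamma_tss = 0.000000, Gamma_tst = 0.000000, Gamma_ttt = 0.000000; k1 = (1.750000, -0.875000, 0.000000, 0.000000)
  k2: at (s, t) = (1.656250, -0.828125), (ds/dtau, dt/dtau) = (1.750000, -0.875000); Gamma_sss = 0.000000, Gamma_sst = 0.000000, Gamma_stt = 0.000000, Gamma_tss = 0.000000, Gamma_tst = 0.000000, Gamma_ttt = 0.000000; k2 = (1.750000, -0.875000, 0.000000, 0.000000)
  k3: at (s, t) = (1.656250, -0.828125), (ds/dtau, dt/dtau) = (1.750000, -0.875000); Gamma_sss = 0.000000, Gamma_sst = 0.000000, Gamma_stt = 0.000000, Gamma_tss = 0.000000, Gamma_tst = 0.000000, Gamma_ttt = 0.000000; k3 = (1.750000, -0.875000, 0.000000, 0.000000)
  k4: at (s, t) = (1.787500, -0.893750), (ds/dtau, dt/dtau) = (1.750000, -0.875000); Gamma_sss = 0.000000, Gamma_sst = 0.000000, Gamma_stt = 0.000000, Gamma_tss = 0.000000, Gamma_tst = 0.000000, Gamma_ttt = 0.000000; k4 = (1.750000, -0.875000, 0.000000, 0.000000)
  Y <- Y + (h/6)(k1 + 2k2 + 2k3 + k4): s = 1.7875, t = -0.8937, ds/dtau = 1.7500, dt/dtau = -0.8750


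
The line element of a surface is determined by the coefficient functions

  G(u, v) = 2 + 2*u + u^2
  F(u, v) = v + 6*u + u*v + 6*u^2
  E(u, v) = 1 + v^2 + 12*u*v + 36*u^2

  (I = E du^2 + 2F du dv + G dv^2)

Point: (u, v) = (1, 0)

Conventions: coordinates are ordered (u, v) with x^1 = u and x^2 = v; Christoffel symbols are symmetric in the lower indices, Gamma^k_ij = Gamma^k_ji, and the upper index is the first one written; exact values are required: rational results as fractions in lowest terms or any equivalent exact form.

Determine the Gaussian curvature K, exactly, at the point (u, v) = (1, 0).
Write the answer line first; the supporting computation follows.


Answer: K = -1/1681

E = 37, F = 12, G = 5, EG - F^2 = 41 at the point
E_u = 72, E_v = 12, F_u = 18, F_v = 2, G_u = 4, G_v = 0
E_vv = 2, F_uv = 1, G_uu = 2
By Brioschi, K is (det M1 - det M2) divided by (EG - F^2) squared.
M1 = [[-E_vv/2 + F_uv - G_uu/2, E_u/2, F_u - E_v/2], [F_v - G_u/2, E, F], [G_v/2, F, G]] = [[-1, 36, 12], [0, 37, 12], [0, 12, 5]]; det M1 = -41
M2 = [[0, E_v/2, G_u/2], [E_v/2, E, F], [G_u/2, F, G]] = [[0, 6, 2], [6, 37, 12], [2, 12, 5]]; det M2 = -40
det M1 - det M2 = -1; K = -1 / (41)^2 = -1/1681


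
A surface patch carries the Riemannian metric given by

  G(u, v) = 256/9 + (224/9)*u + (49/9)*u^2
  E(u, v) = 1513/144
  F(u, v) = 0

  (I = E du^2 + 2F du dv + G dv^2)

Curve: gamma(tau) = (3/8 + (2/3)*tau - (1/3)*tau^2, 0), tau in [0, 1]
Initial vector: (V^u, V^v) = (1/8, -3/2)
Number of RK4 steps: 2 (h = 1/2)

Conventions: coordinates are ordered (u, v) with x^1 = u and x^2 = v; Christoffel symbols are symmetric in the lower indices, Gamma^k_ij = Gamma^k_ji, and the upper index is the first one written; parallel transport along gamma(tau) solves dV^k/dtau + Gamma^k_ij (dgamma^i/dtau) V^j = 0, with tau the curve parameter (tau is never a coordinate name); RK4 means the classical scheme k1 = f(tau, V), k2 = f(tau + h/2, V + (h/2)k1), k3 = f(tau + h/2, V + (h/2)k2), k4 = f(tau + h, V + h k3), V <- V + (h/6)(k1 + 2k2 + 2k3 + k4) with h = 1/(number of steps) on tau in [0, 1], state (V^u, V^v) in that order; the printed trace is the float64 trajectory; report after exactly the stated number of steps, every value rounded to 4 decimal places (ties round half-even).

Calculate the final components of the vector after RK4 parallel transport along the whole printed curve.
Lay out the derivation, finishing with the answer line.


gamma'(tau) = (2/3 - (2/3)*tau, 0); f(tau, V)^k = -Gamma^k_ij(gamma(tau)) gamma'^i(tau) V^j; h = 1/2; intermediate values shown to 6 dp
curve data and Christoffel symbols at the stage parameters:
  tau = 0.000000: gamma = (0.375000, 0.000000), gamma' = (0.666667, 0.000000); Gamma_uuu = 0.000000, Gamma_uuv = 0.000000, Gamma_uvv = -1.378718, Gamma_vuu = 0.000000, Gamma_vuv = 0.375839, Gamma_vvv = 0.000000
  tau = 0.250000: gamma = (0.520833, 0.000000), gamma' = (0.500000, 0.000000); Gamma_uuu = 0.000000, Gamma_uuv = 0.000000, Gamma_uvv = -1.454285, Gamma_vuu = 0.000000, Gamma_vuv = 0.356310, Gamma_vvv = 0.000000
  tau = 0.500000: gamma = (0.625000, 0.000000), gamma' = (0.333333, 0.000000); Gamma_uuu = 0.000000, Gamma_uuv = 0.000000, Gamma_uvv = -1.508262, Gamma_vuu = 0.000000, Gamma_vuv = 0.343558, Gamma_vvv = 0.000000
  tau = 0.750000: gamma = (0.687500, 0.000000), gamma' = (0.166667, 0.000000); Gamma_uuu = 0.000000, Gamma_uuv = 0.000000, Gamma_uvv = -1.540648, Gamma_vuu = 0.000000, Gamma_vuv = 0.336336, Gamma_vvv = 0.000000
  tau = 1.000000: gamma = (0.708333, 0.000000), gamma' = (0.000000, 0.000000); Gamma_uuu = 0.000000, Gamma_uuv = 0.000000, Gamma_uvv = -1.551443, Gamma_vuu = 0.000000, Gamma_vuv = 0.333996, Gamma_vvv = 0.000000
step 0: V^u = 0.1250, V^v = -1.5000
step 1: k1 = (0.000000, 0.375839), k2 = (0.000000, 0.250493), k3 = (0.000000, 0.256076), k4 = (0.000000, 0.157116); V <- V + (h/6)(k1 + 2k2 + 2k3 + k4): V^u = 0.1250, V^v = -1.3712
step 2: k1 = (0.000000, 0.157024), k2 = (0.000000, 0.074661), k3 = (0.000000, 0.075815), k4 = (0.000000, 0.000000); V <- V + (h/6)(k1 + 2k2 + 2k3 + k4): V^u = 0.1250, V^v = -1.3330

Answer: V^u = 0.1250, V^v = -1.3330


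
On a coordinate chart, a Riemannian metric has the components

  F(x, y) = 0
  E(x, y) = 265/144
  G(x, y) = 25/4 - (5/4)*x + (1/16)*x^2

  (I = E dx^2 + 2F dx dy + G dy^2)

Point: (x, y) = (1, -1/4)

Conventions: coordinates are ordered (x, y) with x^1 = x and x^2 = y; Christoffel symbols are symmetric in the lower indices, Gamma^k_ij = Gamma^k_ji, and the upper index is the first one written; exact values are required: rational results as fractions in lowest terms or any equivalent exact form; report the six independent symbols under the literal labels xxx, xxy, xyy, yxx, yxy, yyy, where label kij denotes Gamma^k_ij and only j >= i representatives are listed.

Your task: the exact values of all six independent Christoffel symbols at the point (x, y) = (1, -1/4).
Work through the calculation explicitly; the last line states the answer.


E = 265/144, F = 0, G = 81/16 at the point
E_x = 0, E_y = 0, F_x = 0, F_y = 0, G_x = -9/8, G_y = 0
EG - F^2 = 2385/256;  g^inv = (256/2385) * [[81/16, 0], [0, 265/144]]
first-kind symbols [ij,l] = (1/2)(d_i g_jl + d_j g_il - d_l g_ij): [xx,x] = E_x/2 = 0, [xx,y] = F_x - E_y/2 = 0, [xy,x] = E_y/2 = 0, [xy,y] = G_x/2 = -9/16, [yy,x] = F_y - G_x/2 = 9/16, [yy,y] = G_y/2 = 0
Gamma^x_ij = (G*[ij,x] - F*[ij,y])/(EG - F^2), Gamma^y_ij = (E*[ij,y] - F*[ij,x])/(EG - F^2)

Answer: Gamma_xxx = 0, Gamma_xxy = 0, Gamma_xyy = 81/265, Gamma_yxx = 0, Gamma_yxy = -1/9, Gamma_yyy = 0


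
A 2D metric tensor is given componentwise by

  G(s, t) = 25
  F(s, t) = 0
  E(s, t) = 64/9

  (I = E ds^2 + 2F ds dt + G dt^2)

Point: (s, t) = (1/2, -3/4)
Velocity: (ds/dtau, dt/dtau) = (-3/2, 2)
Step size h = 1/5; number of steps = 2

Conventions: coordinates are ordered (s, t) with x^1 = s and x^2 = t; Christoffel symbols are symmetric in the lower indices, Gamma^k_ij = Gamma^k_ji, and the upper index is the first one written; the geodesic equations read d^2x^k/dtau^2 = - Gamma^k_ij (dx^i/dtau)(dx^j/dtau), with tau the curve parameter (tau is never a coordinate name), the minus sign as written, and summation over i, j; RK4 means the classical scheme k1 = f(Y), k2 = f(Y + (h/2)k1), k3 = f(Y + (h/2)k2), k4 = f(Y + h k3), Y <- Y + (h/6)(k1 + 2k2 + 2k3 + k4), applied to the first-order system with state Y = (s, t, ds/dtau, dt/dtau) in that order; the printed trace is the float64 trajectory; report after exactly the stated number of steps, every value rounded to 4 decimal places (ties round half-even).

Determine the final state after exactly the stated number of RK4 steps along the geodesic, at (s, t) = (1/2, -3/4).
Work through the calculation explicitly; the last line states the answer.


f(Y) = (ds/dtau, dt/dtau, -Gamma^s_ij Y'^i Y'^j, -Gamma^t_ij Y'^i Y'^j) with the Gammas evaluated at the stage position; h = 0.200000; intermediate values shown to 6 dp
step 0: s = 0.5000, t = -0.7500, ds/dtau = -1.5000, dt/dtau = 2.0000
step 1:
  k1: at (s, t) = (0.500000, -0.750000), (ds/dtau, dt/dtau) = (-1.500000, 2.000000); Gamma_sss = 0.000000, Gamma_sst = 0.000000, Gamma_stt = 0.000000, Gamma_tss = 0.000000, Gamma_tst = 0.000000, Gamma_ttt = 0.000000; k1 = (-1.500000, 2.000000, 0.000000, 0.000000)
  k2: at (s, t) = (0.350000, -0.550000), (ds/dtau, dt/dtau) = (-1.500000, 2.000000); Gamma_sss = 0.000000, Gamma_sst = 0.000000, Gamma_stt = 0.000000, Gamma_tss = 0.000000, Gamma_tst = 0.000000, Gamma_ttt = 0.000000; k2 = (-1.500000, 2.000000, 0.000000, 0.000000)
  k3: at (s, t) = (0.350000, -0.550000), (ds/dtau, dt/dtau) = (-1.500000, 2.000000); Gamma_sss = 0.000000, Gamma_sst = 0.000000, Gamma_stt = 0.000000, Gamma_tss = 0.000000, Gamma_tst = 0.000000, Gamma_ttt = 0.000000; k3 = (-1.500000, 2.000000, 0.000000, 0.000000)
  k4: at (s, t) = (0.200000, -0.350000), (ds/dtau, dt/dtau) = (-1.500000, 2.000000); Gamma_sss = 0.000000, Gamma_sst = 0.000000, Gamma_stt = 0.000000, Gamma_tss = 0.000000, Gamma_tst = 0.000000, Gamma_ttt = 0.000000; k4 = (-1.500000, 2.000000, 0.000000, 0.000000)
  Y <- Y + (h/6)(k1 + 2k2 + 2k3 + k4): s = 0.2000, t = -0.3500, ds/dtau = -1.5000, dt/dtau = 2.0000
step 2:
  k1: at (s, t) = (0.200000, -0.350000), (ds/dtau, dt/dtau) = (-1.500000, 2.000000); Gamma_sss = 0.000000, Gamma_sst = 0.000000, Gamma_stt = 0.000000, Gamma_tss = 0.000000, Gamma_tst = 0.000000, Gamma_ttt = 0.000000; k1 = (-1.500000, 2.000000, 0.000000, 0.000000)
  k2: at (s, t) = (0.050000, -0.150000), (ds/dtau, dt/dtau) = (-1.500000, 2.000000); Gamma_sss = 0.000000, Gamma_sst = 0.000000, Gamma_stt = 0.000000, Gamma_tss = 0.000000, Gamma_tst = 0.000000, Gamma_ttt = 0.000000; k2 = (-1.500000, 2.000000, 0.000000, 0.000000)
  k3: at (s, t) = (0.050000, -0.150000), (ds/dtau, dt/dtau) = (-1.500000, 2.000000); Gamma_sss = 0.000000, Gamma_sst = 0.000000, Gamma_stt = 0.000000, Gamma_tss = 0.000000, Gamma_tst = 0.000000, Gamma_ttt = 0.000000; k3 = (-1.500000, 2.000000, 0.000000, 0.000000)
  k4: at (s, t) = (-0.100000, 0.050000), (ds/dtau, dt/dtau) = (-1.500000, 2.000000); Gamma_sss = 0.000000, Gamma_sst = 0.000000, Gamma_stt = 0.000000, Gamma_tss = 0.000000, Gamma_tst = 0.000000, Gamma_ttt = 0.000000; k4 = (-1.500000, 2.000000, 0.000000, 0.000000)
  Y <- Y + (h/6)(k1 + 2k2 + 2k3 + k4): s = -0.1000, t = 0.0500, ds/dtau = -1.5000, dt/dtau = 2.0000

Answer: s = -0.1000, t = 0.0500, ds/dtau = -1.5000, dt/dtau = 2.0000


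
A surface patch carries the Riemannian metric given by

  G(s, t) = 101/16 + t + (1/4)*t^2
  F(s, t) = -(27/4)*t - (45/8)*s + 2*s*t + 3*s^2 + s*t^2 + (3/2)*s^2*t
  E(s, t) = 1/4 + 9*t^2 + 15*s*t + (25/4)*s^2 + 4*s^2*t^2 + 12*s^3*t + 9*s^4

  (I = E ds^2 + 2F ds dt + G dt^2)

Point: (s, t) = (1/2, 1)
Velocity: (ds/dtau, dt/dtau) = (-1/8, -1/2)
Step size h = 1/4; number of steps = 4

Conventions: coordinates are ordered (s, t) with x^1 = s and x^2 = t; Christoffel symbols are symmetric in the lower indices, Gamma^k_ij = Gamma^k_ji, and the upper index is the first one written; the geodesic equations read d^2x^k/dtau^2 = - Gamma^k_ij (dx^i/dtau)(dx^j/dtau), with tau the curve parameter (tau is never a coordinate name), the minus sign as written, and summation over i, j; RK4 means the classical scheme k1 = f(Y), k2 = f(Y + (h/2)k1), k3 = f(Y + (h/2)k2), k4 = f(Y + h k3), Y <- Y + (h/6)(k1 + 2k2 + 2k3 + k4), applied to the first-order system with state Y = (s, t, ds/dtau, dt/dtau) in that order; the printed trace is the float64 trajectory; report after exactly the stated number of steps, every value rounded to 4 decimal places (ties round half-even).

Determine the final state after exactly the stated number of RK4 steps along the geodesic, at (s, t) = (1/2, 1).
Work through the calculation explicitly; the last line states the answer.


f(Y) = (ds/dtau, dt/dtau, -Gamma^s_ij Y'^i Y'^j, -Gamma^t_ij Y'^i Y'^j) with the Gammas evaluated at the stage position; h = 0.250000; intermediate values shown to 6 dp
step 0: s = 0.5000, t = 1.0000, ds/dtau = -0.1250, dt/dtau = -0.5000
step 1:
  k1: at (s, t) = (0.500000, 1.000000), (ds/dtau, dt/dtau) = (-0.125000, -0.500000); Gamma_sss = 0.519184, Gamma_sst = 0.965968, Gamma_stt = -0.245621, Gamma_tss = -1.193145, Gamma_tst = 0.886136, Gamma_ttt = -0.126148; k1 = (-0.125000, -0.500000, -0.067453, -0.060587)
  k2: at (s, t) = (0.484375, 0.937500), (ds/dtau, dt/dtau) = (-0.133432, -0.507573); Gamma_sss = 0.522212, Gamma_sst = 1.044274, Gamma_stt = -0.295992, Gamma_tss = -1.170530, Gamma_tst = 0.934572, Gamma_ttt = -0.166584; k2 = (-0.133432, -0.507573, -0.074491, -0.062833)
  k3: at (s, t) = (0.483321, 0.936553), (ds/dtau, dt/dtau) = (-0.134311, -0.507854); Gamma_sss = 0.521308, Gamma_sst = 1.047067, Gamma_stt = -0.297872, Gamma_tss = -1.170248, Gamma_tst = 0.936851, Gamma_ttt = -0.168217; k3 = (-0.134311, -0.507854, -0.075420, -0.063310)
  k4: at (s, t) = (0.466422, 0.873036), (ds/dtau, dt/dtau) = (-0.143855, -0.515827); Gamma_sss = 0.524968, Gamma_sst = 1.140072, Gamma_stt = -0.363088, Gamma_tss = -1.146409, Gamma_tst = 0.990622, Gamma_ttt = -0.218114; k4 = (-0.143855, -0.515827, -0.083451, -0.065258)
  Y <- Y + (h/6)(k1 + 2k2 + 2k3 + k4): s = 0.4665, t = 0.8731, ds/dtau = -0.1438, dt/dtau = -0.5158
step 2:
  k1: at (s, t) = (0.466486, 0.873055), (ds/dtau, dt/dtau) = (-0.143780, -0.515755); Gamma_sss = 0.525041, Gamma_sst = 1.139918, Gamma_stt = -0.362975, Gamma_tss = -1.146404, Gamma_tst = 0.990489, Gamma_ttt = -0.218017; k1 = (-0.143780, -0.515755, -0.083363, -0.065208)
  k2: at (s, t) = (0.448513, 0.808585), (ds/dtau, dt/dtau) = (-0.154201, -0.523906); Gamma_sss = 0.530021, Gamma_sst = 1.250281, Gamma_stt = -0.447628, Gamma_tss = -1.121154, Gamma_tst = 1.049512, Gamma_ttt = -0.279360; k2 = (-0.154201, -0.523906, -0.091751, -0.066237)
  k3: at (s, t) = (0.447211, 0.807567), (ds/dtau, dt/dtau) = (-0.155249, -0.524035); Gamma_sss = 0.528728, Gamma_sst = 1.254680, Gamma_stt = -0.451116, Gamma_tss = -1.121101, Gamma_tst = 1.052658, Gamma_ttt = -0.282107; k3 = (-0.155249, -0.524035, -0.093013, -0.066789)
  k4: at (s, t) = (0.427674, 0.742046), (ds/dtau, dt/dtau) = (-0.167033, -0.532453); Gamma_sss = 0.534937, Gamma_sst = 1.389142, Gamma_stt = -0.565122, Gamma_tss = -1.094523, Gamma_tst = 1.118694, Gamma_ttt = -0.359787; k4 = (-0.167033, -0.532453, -0.101803, -0.066448)
  Y <- Y + (h/6)(k1 + 2k2 + 2k3 + k4): s = 0.4277, t = 0.7421, ds/dtau = -0.1669, dt/dtau = -0.5323
step 3:
  k1: at (s, t) = (0.427748, 0.742051), (ds/dtau, dt/dtau) = (-0.166892, -0.532327); Gamma_sss = 0.535044, Gamma_sst = 1.388920, Gamma_stt = -0.564932, Gamma_tss = -1.094489, Gamma_tst = 1.118521, Gamma_ttt = -0.359636; k1 = (-0.166892, -0.532327, -0.101604, -0.066346)
  k2: at (s, t) = (0.406886, 0.675510), (ds/dtau, dt/dtau) = (-0.179593, -0.540620); Gamma_sss = 0.543714, Gamma_sst = 1.552724, Gamma_stt = -0.719380, Gamma_tss = -1.066171, Gamma_tst = 1.191229, Gamma_ttt = -0.457718; k2 = (-0.179593, -0.540620, -0.108796, -0.063151)
  k3: at (s, t) = (0.405299, 0.674474), (ds/dtau, dt/dtau) = (-0.180492, -0.540220); Gamma_sss = 0.541837, Gamma_sst = 1.559834, Gamma_stt = -0.726236, Gamma_tss = -1.066514, Gamma_tst = 1.195551, Gamma_ttt = -0.462469; k3 = (-0.180492, -0.540220, -0.109893, -0.063435)
  k4: at (s, t) = (0.382625, 0.606996), (ds/dtau, dt/dtau) = (-0.194366, -0.548185); Gamma_sss = 0.553254, Gamma_sst = 1.764870, Gamma_stt = -0.944456, Gamma_tss = -1.036630, Gamma_tst = 1.276533, Gamma_ttt = -0.590173; k4 = (-0.194366, -0.548185, -0.113173, -0.055512)
  Y <- Y + (h/6)(k1 + 2k2 + 2k3 + k4): s = 0.3827, t = 0.6070, ds/dtau = -0.1941, dt/dtau = -0.5480
step 4:
  k1: at (s, t) = (0.382688, 0.606960), (ds/dtau, dt/dtau) = (-0.194066, -0.547953); Gamma_sss = 0.553396, Gamma_sst = 1.764679, Gamma_stt = -0.944264, Gamma_tss = -1.036555, Gamma_tst = 1.276372, Gamma_ttt = -0.590023; k1 = (-0.194066, -0.547953, -0.112632, -0.055262)
  k2: at (s, t) = (0.358430, 0.538466), (ds/dtau, dt/dtau) = (-0.208145, -0.554861); Gamma_sss = 0.569946, Gamma_sst = 2.021710, Gamma_stt = -1.256463, Gamma_tss = -1.004317, Gamma_tst = 1.364178, Gamma_ttt = -0.756155; k2 = (-0.208145, -0.554861, -0.104845, -0.038793)
  k3: at (s, t) = (0.356670, 0.537602), (ds/dtau, dt/dtau) = (-0.207171, -0.552802); Gamma_sss = 0.567353, Gamma_sst = 2.032562, Gamma_stt = -1.269811, Gamma_tss = -1.005217, Gamma_tst = 1.369539, Gamma_ttt = -0.763953; k3 = (-0.207171, -0.552802, -0.101866, -0.037092)
  k4: at (s, t) = (0.330895, 0.468759), (ds/dtau, dt/dtau) = (-0.219532, -0.557226); Gamma_sss = 0.591155, Gamma_sst = 2.358329, Gamma_stt = -1.731930, Gamma_tss = -0.970648, Gamma_tst = 1.461674, Gamma_ttt = -0.983154; k4 = (-0.219532, -0.557226, -0.067709, -0.005561)
  Y <- Y + (h/6)(k1 + 2k2 + 2k3 + k4): s = 0.3308, t = 0.4686, ds/dtau = -0.2188, dt/dtau = -0.5568

Answer: s = 0.3308, t = 0.4686, ds/dtau = -0.2188, dt/dtau = -0.5568


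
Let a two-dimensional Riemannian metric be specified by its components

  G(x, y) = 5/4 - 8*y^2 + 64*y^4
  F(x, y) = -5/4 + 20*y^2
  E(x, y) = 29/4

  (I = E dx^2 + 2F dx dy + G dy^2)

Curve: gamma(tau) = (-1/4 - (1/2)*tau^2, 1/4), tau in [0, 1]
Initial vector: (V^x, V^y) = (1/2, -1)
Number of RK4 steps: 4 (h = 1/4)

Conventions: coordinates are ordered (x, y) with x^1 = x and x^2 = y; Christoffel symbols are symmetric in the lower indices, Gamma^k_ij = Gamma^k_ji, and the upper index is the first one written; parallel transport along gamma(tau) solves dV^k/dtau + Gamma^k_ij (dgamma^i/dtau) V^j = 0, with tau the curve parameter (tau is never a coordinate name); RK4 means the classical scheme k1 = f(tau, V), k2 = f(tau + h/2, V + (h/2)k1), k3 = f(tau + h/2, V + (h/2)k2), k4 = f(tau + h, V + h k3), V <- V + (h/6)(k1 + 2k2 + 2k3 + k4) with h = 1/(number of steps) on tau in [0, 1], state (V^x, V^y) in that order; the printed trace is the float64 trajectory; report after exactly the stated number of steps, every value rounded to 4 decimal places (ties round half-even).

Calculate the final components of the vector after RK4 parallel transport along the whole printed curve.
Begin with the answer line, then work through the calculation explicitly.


Answer: V^x = 0.5000, V^y = -1.0000

gamma'(tau) = (-tau, 0); f(tau, V)^k = -Gamma^k_ij(gamma(tau)) gamma'^i(tau) V^j; h = 1/4; intermediate values shown to 6 dp
curve data and Christoffel symbols at the stage parameters:
  tau = 0.000000: gamma = (-0.250000, 0.250000), gamma' = (0.000000, 0.000000); Gamma_xxx = 0.000000, Gamma_xxy = 0.000000, Gamma_xyy = 1.379310, Gamma_yxx = 0.000000, Gamma_yxy = 0.000000, Gamma_yyy = 0.000000
  tau = 0.125000: gamma = (-0.257812, 0.250000), gamma' = (-0.125000, 0.000000); Gamma_xxx = 0.000000, Gamma_xxy = 0.000000, Gamma_xyy = 1.379310, Gamma_yxx = 0.000000, Gamma_yxy = 0.000000, Gamma_yyy = 0.000000
  tau = 0.250000: gamma = (-0.281250, 0.250000), gamma' = (-0.250000, 0.000000); Gamma_xxx = 0.000000, Gamma_xxy = 0.000000, Gamma_xyy = 1.379310, Gamma_yxx = 0.000000, Gamma_yxy = 0.000000, Gamma_yyy = 0.000000
  tau = 0.375000: gamma = (-0.320312, 0.250000), gamma' = (-0.375000, 0.000000); Gamma_xxx = 0.000000, Gamma_xxy = 0.000000, Gamma_xyy = 1.379310, Gamma_yxx = 0.000000, Gamma_yxy = 0.000000, Gamma_yyy = 0.000000
  tau = 0.500000: gamma = (-0.375000, 0.250000), gamma' = (-0.500000, 0.000000); Gamma_xxx = 0.000000, Gamma_xxy = 0.000000, Gamma_xyy = 1.379310, Gamma_yxx = 0.000000, Gamma_yxy = 0.000000, Gamma_yyy = 0.000000
  tau = 0.625000: gamma = (-0.445312, 0.250000), gamma' = (-0.625000, 0.000000); Gamma_xxx = 0.000000, Gamma_xxy = 0.000000, Gamma_xyy = 1.379310, Gamma_yxx = 0.000000, Gamma_yxy = 0.000000, Gamma_yyy = 0.000000
  tau = 0.750000: gamma = (-0.531250, 0.250000), gamma' = (-0.750000, 0.000000); Gamma_xxx = 0.000000, Gamma_xxy = 0.000000, Gamma_xyy = 1.379310, Gamma_yxx = 0.000000, Gamma_yxy = 0.000000, Gamma_yyy = 0.000000
  tau = 0.875000: gamma = (-0.632812, 0.250000), gamma' = (-0.875000, 0.000000); Gamma_xxx = 0.000000, Gamma_xxy = 0.000000, Gamma_xyy = 1.379310, Gamma_yxx = 0.000000, Gamma_yxy = 0.000000, Gamma_yyy = 0.000000
  tau = 1.000000: gamma = (-0.750000, 0.250000), gamma' = (-1.000000, 0.000000); Gamma_xxx = 0.000000, Gamma_xxy = 0.000000, Gamma_xyy = 1.379310, Gamma_yxx = 0.000000, Gamma_yxy = 0.000000, Gamma_yyy = 0.000000
step 0: V^x = 0.5000, V^y = -1.0000
step 1: k1 = (0.000000, 0.000000), k2 = (0.000000, 0.000000), k3 = (0.000000, 0.000000), k4 = (0.000000, 0.000000); V <- V + (h/6)(k1 + 2k2 + 2k3 + k4): V^x = 0.5000, V^y = -1.0000
step 2: k1 = (0.000000, 0.000000), k2 = (0.000000, 0.000000), k3 = (0.000000, 0.000000), k4 = (0.000000, 0.000000); V <- V + (h/6)(k1 + 2k2 + 2k3 + k4): V^x = 0.5000, V^y = -1.0000
step 3: k1 = (0.000000, 0.000000), k2 = (0.000000, 0.000000), k3 = (0.000000, 0.000000), k4 = (0.000000, 0.000000); V <- V + (h/6)(k1 + 2k2 + 2k3 + k4): V^x = 0.5000, V^y = -1.0000
step 4: k1 = (0.000000, 0.000000), k2 = (0.000000, 0.000000), k3 = (0.000000, 0.000000), k4 = (0.000000, 0.000000); V <- V + (h/6)(k1 + 2k2 + 2k3 + k4): V^x = 0.5000, V^y = -1.0000


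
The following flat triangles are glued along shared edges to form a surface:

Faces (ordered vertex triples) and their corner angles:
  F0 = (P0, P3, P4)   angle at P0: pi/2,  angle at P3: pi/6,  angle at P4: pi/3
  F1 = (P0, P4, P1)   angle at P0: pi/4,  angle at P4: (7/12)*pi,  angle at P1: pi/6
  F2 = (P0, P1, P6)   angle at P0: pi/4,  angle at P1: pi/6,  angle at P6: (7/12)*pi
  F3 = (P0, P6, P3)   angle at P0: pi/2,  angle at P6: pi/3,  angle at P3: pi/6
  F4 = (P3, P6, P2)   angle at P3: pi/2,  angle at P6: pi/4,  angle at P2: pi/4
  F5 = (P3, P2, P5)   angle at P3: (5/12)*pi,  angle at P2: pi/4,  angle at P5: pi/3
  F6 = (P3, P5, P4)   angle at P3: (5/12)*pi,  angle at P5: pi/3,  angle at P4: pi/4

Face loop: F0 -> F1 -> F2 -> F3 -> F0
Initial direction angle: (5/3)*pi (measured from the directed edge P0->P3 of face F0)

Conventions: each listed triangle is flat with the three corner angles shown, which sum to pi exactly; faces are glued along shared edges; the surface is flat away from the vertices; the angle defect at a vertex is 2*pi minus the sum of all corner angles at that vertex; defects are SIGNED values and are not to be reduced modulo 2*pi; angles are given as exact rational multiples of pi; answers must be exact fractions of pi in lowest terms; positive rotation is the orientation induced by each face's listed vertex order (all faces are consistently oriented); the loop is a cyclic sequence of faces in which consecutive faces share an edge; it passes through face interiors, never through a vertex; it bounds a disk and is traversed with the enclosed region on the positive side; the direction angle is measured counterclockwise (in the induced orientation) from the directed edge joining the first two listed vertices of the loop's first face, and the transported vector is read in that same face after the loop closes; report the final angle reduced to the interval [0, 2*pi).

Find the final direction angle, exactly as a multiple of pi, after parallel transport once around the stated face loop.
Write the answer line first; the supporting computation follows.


Answer: final direction angle = pi/6

enclosed vertex P0: corner angles sum to (3/2)*pi, defect = 2*pi - (3/2)*pi = pi/2
holonomy = initial angle + sum of enclosed defects (mod 2*pi), positive in the induced orientation
final angle = (5/3)*pi + pi/2 = pi/6 (mod 2*pi)
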